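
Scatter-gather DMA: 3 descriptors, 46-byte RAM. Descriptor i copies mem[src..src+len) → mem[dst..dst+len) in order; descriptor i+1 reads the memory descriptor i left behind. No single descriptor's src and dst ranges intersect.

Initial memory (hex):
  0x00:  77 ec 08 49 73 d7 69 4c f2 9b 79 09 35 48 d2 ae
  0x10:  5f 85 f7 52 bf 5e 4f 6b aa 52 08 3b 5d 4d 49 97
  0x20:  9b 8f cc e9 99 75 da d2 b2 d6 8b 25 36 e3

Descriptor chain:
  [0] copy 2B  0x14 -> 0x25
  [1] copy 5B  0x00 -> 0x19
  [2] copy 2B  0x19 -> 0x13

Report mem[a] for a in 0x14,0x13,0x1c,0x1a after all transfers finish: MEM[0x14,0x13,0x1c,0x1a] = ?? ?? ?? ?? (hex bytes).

MEM[0x14,0x13,0x1c,0x1a] = ec 77 49 ec

#0 dst[0x25+2] := {0xbf,0x5e}
#1 dst[0x19+5] := {0x77,0xec,0x08,0x49,0x73}
#2 dst[0x13+2] := {0x77,0xec}
query mem[0x14]=0xec, mem[0x13]=0x77, mem[0x1c]=0x49, mem[0x1a]=0xec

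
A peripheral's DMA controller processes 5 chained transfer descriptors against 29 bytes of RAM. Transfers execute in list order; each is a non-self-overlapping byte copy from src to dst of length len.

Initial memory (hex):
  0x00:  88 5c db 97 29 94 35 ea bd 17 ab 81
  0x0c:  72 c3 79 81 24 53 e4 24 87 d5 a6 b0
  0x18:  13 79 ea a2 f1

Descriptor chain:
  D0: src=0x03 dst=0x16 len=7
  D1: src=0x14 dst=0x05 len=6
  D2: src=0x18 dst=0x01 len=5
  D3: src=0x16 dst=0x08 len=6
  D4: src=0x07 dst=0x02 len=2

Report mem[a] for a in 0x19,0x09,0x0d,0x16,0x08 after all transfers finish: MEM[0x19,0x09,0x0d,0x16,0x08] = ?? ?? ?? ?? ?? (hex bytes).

MEM[0x19,0x09,0x0d,0x16,0x08] = 35 29 bd 97 97

D0: mem[0x16..0x1c] <- [97 29 94 35 ea bd 17]
D1: mem[0x05..0x0a] <- [87 d5 97 29 94 35]
D2: mem[0x01..0x05] <- [94 35 ea bd 17]
D3: mem[0x08..0x0d] <- [97 29 94 35 ea bd]
D4: mem[0x02..0x03] <- [97 97]
query mem[0x19]=0x35, mem[0x09]=0x29, mem[0x0d]=0xbd, mem[0x16]=0x97, mem[0x08]=0x97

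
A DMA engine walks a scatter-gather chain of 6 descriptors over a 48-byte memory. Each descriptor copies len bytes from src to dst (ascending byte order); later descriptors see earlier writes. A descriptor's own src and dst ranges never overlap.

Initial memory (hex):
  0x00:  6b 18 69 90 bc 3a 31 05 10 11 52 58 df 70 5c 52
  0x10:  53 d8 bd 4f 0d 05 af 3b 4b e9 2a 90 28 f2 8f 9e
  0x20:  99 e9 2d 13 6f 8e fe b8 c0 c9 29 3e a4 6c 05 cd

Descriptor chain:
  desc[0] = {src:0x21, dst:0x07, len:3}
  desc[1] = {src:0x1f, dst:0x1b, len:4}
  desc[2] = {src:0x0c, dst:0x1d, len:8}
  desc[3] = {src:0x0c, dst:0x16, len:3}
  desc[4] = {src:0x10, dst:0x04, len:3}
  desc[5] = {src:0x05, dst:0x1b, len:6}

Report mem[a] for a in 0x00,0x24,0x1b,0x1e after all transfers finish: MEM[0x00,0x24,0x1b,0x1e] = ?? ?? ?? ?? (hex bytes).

MEM[0x00,0x24,0x1b,0x1e] = 6b 4f d8 2d

  after D0: wrote 3B at 0x07 = e92d13
  after D1: wrote 4B at 0x1b = 9e99e92d
  after D2: wrote 8B at 0x1d = df705c5253d8bd4f
  after D3: wrote 3B at 0x16 = df705c
  after D4: wrote 3B at 0x04 = 53d8bd
  after D5: wrote 6B at 0x1b = d8bde92d1352
query mem[0x00]=0x6b, mem[0x24]=0x4f, mem[0x1b]=0xd8, mem[0x1e]=0x2d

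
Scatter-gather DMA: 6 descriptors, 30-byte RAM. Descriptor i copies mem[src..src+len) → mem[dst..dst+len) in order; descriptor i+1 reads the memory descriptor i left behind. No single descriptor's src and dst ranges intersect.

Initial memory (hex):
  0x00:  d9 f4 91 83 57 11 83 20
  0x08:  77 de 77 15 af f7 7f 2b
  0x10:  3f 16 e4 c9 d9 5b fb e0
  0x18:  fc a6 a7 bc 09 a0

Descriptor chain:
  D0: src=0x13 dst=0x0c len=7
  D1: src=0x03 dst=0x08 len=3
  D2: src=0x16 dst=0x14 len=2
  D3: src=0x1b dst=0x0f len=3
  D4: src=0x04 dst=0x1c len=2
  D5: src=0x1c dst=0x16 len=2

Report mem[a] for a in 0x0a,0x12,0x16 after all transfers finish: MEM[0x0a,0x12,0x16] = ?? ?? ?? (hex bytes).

  after D0: wrote 7B at 0x0c = c9d95bfbe0fca6
  after D1: wrote 3B at 0x08 = 835711
  after D2: wrote 2B at 0x14 = fbe0
  after D3: wrote 3B at 0x0f = bc09a0
  after D4: wrote 2B at 0x1c = 5711
  after D5: wrote 2B at 0x16 = 5711
query mem[0x0a]=0x11, mem[0x12]=0xa6, mem[0x16]=0x57

MEM[0x0a,0x12,0x16] = 11 a6 57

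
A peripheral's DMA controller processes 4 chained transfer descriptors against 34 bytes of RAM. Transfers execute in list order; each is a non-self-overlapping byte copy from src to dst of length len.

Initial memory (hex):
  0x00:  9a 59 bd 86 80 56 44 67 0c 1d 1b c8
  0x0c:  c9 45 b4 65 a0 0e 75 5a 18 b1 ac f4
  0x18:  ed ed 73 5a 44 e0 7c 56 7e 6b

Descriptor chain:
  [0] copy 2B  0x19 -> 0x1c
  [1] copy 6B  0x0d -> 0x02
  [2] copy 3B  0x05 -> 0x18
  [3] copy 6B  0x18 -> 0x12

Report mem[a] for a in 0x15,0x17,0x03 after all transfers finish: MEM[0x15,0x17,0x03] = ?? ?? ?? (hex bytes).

MEM[0x15,0x17,0x03] = 5a 73 b4

#0 dst[0x1c+2] := {0xed,0x73}
#1 dst[0x02+6] := {0x45,0xb4,0x65,0xa0,0x0e,0x75}
#2 dst[0x18+3] := {0xa0,0x0e,0x75}
#3 dst[0x12+6] := {0xa0,0x0e,0x75,0x5a,0xed,0x73}
query mem[0x15]=0x5a, mem[0x17]=0x73, mem[0x03]=0xb4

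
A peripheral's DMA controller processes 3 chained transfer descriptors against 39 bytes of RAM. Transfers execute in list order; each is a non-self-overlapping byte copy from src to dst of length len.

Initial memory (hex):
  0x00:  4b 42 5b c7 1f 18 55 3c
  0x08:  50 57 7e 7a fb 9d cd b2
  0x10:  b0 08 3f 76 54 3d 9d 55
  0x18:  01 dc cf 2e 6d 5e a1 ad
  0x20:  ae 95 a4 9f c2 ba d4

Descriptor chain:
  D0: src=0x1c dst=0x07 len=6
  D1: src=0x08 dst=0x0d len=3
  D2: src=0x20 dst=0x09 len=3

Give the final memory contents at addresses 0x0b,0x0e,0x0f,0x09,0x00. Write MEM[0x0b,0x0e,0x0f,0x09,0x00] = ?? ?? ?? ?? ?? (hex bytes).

D0: mem[0x07..0x0c] <- [6d 5e a1 ad ae 95]
D1: mem[0x0d..0x0f] <- [5e a1 ad]
D2: mem[0x09..0x0b] <- [ae 95 a4]
query mem[0x0b]=0xa4, mem[0x0e]=0xa1, mem[0x0f]=0xad, mem[0x09]=0xae, mem[0x00]=0x4b

MEM[0x0b,0x0e,0x0f,0x09,0x00] = a4 a1 ad ae 4b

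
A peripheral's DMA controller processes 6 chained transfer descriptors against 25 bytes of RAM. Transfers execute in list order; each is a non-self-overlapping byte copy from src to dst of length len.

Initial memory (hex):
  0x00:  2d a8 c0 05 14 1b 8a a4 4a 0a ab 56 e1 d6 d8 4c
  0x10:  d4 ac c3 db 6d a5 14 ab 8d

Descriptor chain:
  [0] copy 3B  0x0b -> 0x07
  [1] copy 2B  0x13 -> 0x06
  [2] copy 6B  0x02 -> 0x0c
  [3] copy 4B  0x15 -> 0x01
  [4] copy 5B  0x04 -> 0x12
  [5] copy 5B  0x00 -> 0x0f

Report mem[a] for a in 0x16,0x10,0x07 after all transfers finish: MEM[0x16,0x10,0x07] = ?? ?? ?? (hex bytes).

MEM[0x16,0x10,0x07] = e1 a5 6d

D0: mem[0x07..0x09] <- [56 e1 d6]
D1: mem[0x06..0x07] <- [db 6d]
D2: mem[0x0c..0x11] <- [c0 05 14 1b db 6d]
D3: mem[0x01..0x04] <- [a5 14 ab 8d]
D4: mem[0x12..0x16] <- [8d 1b db 6d e1]
D5: mem[0x0f..0x13] <- [2d a5 14 ab 8d]
query mem[0x16]=0xe1, mem[0x10]=0xa5, mem[0x07]=0x6d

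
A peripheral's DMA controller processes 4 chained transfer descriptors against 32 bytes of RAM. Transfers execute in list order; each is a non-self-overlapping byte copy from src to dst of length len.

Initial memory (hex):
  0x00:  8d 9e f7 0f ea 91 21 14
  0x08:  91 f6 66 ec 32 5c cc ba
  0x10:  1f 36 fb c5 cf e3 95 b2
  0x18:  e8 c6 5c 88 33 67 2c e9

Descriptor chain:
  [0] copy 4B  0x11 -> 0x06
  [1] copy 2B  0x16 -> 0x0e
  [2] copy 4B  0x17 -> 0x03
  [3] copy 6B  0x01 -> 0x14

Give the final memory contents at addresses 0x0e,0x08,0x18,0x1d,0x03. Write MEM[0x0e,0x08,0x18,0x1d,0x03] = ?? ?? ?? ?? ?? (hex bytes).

D0: mem[0x06..0x09] <- [36 fb c5 cf]
D1: mem[0x0e..0x0f] <- [95 b2]
D2: mem[0x03..0x06] <- [b2 e8 c6 5c]
D3: mem[0x14..0x19] <- [9e f7 b2 e8 c6 5c]
query mem[0x0e]=0x95, mem[0x08]=0xc5, mem[0x18]=0xc6, mem[0x1d]=0x67, mem[0x03]=0xb2

MEM[0x0e,0x08,0x18,0x1d,0x03] = 95 c5 c6 67 b2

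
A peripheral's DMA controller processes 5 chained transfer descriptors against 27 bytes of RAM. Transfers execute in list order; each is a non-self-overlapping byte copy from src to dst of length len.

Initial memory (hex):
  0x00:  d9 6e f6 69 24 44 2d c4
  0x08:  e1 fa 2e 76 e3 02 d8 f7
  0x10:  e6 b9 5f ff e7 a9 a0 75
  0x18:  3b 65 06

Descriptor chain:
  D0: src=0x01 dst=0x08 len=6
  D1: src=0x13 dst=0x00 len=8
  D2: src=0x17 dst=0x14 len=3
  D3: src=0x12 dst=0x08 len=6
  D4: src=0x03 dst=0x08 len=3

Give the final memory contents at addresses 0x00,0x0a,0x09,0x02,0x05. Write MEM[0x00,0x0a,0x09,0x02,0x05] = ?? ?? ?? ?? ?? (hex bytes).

  after D0: wrote 6B at 0x08 = 6ef66924442d
  after D1: wrote 8B at 0x00 = ffe7a9a0753b6506
  after D2: wrote 3B at 0x14 = 753b65
  after D3: wrote 6B at 0x08 = 5fff753b6575
  after D4: wrote 3B at 0x08 = a0753b
query mem[0x00]=0xff, mem[0x0a]=0x3b, mem[0x09]=0x75, mem[0x02]=0xa9, mem[0x05]=0x3b

MEM[0x00,0x0a,0x09,0x02,0x05] = ff 3b 75 a9 3b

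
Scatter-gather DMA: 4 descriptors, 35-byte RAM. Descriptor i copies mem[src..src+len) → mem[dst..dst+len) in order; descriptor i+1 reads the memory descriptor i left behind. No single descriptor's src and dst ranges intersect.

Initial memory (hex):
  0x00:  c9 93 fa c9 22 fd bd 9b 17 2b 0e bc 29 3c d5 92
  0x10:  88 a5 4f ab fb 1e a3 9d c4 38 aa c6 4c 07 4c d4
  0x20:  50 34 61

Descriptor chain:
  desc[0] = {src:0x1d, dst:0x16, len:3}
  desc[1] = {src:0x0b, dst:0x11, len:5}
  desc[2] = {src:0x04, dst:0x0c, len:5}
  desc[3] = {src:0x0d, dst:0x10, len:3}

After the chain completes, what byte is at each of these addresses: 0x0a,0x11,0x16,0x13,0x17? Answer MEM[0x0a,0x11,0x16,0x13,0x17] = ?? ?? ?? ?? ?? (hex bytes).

  after D0: wrote 3B at 0x16 = 074cd4
  after D1: wrote 5B at 0x11 = bc293cd592
  after D2: wrote 5B at 0x0c = 22fdbd9b17
  after D3: wrote 3B at 0x10 = fdbd9b
query mem[0x0a]=0x0e, mem[0x11]=0xbd, mem[0x16]=0x07, mem[0x13]=0x3c, mem[0x17]=0x4c

MEM[0x0a,0x11,0x16,0x13,0x17] = 0e bd 07 3c 4c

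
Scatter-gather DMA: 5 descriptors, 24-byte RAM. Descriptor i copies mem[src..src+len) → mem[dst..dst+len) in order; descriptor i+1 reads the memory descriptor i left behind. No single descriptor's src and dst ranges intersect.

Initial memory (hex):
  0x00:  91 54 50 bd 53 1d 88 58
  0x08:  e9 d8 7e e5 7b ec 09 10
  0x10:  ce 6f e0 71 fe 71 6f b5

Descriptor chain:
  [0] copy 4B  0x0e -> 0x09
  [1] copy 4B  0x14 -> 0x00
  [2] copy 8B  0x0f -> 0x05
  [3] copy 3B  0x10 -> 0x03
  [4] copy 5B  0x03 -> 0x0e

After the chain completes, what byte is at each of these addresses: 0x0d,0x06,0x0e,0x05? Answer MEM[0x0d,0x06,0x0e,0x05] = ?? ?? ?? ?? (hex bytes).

MEM[0x0d,0x06,0x0e,0x05] = ec ce ce e0

  after D0: wrote 4B at 0x09 = 0910ce6f
  after D1: wrote 4B at 0x00 = fe716fb5
  after D2: wrote 8B at 0x05 = 10ce6fe071fe716f
  after D3: wrote 3B at 0x03 = ce6fe0
  after D4: wrote 5B at 0x0e = ce6fe0ce6f
query mem[0x0d]=0xec, mem[0x06]=0xce, mem[0x0e]=0xce, mem[0x05]=0xe0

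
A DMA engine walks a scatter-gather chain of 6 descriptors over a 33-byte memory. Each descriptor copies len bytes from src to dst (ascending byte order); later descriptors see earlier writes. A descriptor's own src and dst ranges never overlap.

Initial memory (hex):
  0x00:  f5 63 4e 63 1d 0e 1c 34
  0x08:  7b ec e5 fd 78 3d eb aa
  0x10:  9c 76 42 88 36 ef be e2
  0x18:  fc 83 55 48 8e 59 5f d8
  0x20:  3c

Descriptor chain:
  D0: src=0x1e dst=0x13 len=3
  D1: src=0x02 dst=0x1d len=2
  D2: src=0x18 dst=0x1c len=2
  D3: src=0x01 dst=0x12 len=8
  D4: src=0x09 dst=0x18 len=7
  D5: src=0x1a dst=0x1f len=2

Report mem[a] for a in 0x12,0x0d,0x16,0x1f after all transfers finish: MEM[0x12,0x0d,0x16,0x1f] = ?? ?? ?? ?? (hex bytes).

  after D0: wrote 3B at 0x13 = 5fd83c
  after D1: wrote 2B at 0x1d = 4e63
  after D2: wrote 2B at 0x1c = fc83
  after D3: wrote 8B at 0x12 = 634e631d0e1c347b
  after D4: wrote 7B at 0x18 = ece5fd783debaa
  after D5: wrote 2B at 0x1f = fd78
query mem[0x12]=0x63, mem[0x0d]=0x3d, mem[0x16]=0x0e, mem[0x1f]=0xfd

MEM[0x12,0x0d,0x16,0x1f] = 63 3d 0e fd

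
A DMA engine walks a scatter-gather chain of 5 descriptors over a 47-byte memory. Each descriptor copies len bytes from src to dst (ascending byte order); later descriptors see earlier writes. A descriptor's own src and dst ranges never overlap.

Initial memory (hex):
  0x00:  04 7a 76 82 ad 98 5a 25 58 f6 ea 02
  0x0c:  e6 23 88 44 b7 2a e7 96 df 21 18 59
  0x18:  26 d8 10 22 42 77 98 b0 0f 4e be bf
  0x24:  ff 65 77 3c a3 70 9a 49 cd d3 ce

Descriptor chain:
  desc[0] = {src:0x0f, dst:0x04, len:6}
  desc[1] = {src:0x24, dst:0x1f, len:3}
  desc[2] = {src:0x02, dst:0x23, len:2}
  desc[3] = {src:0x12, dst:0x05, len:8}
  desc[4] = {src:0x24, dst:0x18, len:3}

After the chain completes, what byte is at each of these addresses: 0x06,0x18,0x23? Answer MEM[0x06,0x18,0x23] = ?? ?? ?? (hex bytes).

MEM[0x06,0x18,0x23] = 96 82 76

  after D0: wrote 6B at 0x04 = 44b72ae796df
  after D1: wrote 3B at 0x1f = ff6577
  after D2: wrote 2B at 0x23 = 7682
  after D3: wrote 8B at 0x05 = e796df21185926d8
  after D4: wrote 3B at 0x18 = 826577
query mem[0x06]=0x96, mem[0x18]=0x82, mem[0x23]=0x76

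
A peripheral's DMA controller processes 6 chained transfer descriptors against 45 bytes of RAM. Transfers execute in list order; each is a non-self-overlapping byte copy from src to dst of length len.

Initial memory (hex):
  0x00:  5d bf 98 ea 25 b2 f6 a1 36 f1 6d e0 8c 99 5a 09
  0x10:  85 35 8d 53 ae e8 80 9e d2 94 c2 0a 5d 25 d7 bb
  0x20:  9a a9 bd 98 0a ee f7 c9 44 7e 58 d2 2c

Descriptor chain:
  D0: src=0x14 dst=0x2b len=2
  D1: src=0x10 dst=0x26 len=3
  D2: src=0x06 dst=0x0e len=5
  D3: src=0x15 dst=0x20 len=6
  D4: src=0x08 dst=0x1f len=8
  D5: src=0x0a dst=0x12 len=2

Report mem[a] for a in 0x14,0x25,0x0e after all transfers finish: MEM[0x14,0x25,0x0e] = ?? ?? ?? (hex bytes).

#0 dst[0x2b+2] := {0xae,0xe8}
#1 dst[0x26+3] := {0x85,0x35,0x8d}
#2 dst[0x0e+5] := {0xf6,0xa1,0x36,0xf1,0x6d}
#3 dst[0x20+6] := {0xe8,0x80,0x9e,0xd2,0x94,0xc2}
#4 dst[0x1f+8] := {0x36,0xf1,0x6d,0xe0,0x8c,0x99,0xf6,0xa1}
#5 dst[0x12+2] := {0x6d,0xe0}
query mem[0x14]=0xae, mem[0x25]=0xf6, mem[0x0e]=0xf6

MEM[0x14,0x25,0x0e] = ae f6 f6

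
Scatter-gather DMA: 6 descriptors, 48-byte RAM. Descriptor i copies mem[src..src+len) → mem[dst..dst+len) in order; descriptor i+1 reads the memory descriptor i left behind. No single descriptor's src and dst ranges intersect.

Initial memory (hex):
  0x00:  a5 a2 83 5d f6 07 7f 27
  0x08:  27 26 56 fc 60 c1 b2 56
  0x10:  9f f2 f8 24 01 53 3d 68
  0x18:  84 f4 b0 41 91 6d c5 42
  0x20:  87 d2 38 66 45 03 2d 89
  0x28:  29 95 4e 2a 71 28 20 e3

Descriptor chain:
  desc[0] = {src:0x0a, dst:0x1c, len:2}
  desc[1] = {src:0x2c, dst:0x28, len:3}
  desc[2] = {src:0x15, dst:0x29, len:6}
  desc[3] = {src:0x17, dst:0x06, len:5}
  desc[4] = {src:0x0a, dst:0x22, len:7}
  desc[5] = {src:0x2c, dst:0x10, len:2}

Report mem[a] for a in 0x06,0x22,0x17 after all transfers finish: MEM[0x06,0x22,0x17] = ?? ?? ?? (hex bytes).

MEM[0x06,0x22,0x17] = 68 41 68

[0] 0x0a->0x1c len=2 : 56 fc
[1] 0x2c->0x28 len=3 : 71 28 20
[2] 0x15->0x29 len=6 : 53 3d 68 84 f4 b0
[3] 0x17->0x06 len=5 : 68 84 f4 b0 41
[4] 0x0a->0x22 len=7 : 41 fc 60 c1 b2 56 9f
[5] 0x2c->0x10 len=2 : 84 f4
query mem[0x06]=0x68, mem[0x22]=0x41, mem[0x17]=0x68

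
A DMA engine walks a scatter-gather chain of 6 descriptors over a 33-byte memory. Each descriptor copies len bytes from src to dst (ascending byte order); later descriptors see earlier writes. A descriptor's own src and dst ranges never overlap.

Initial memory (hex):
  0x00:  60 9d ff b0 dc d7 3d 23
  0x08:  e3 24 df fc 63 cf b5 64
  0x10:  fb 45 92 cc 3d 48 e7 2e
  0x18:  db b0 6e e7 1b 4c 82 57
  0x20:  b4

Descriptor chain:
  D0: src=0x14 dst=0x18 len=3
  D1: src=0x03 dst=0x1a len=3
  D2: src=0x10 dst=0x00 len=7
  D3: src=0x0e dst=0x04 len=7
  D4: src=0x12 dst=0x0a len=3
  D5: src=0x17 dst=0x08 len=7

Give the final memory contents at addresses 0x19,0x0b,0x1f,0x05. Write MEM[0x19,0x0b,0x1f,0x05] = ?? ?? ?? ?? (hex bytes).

MEM[0x19,0x0b,0x1f,0x05] = 48 b0 57 64

D0: mem[0x18..0x1a] <- [3d 48 e7]
D1: mem[0x1a..0x1c] <- [b0 dc d7]
D2: mem[0x00..0x06] <- [fb 45 92 cc 3d 48 e7]
D3: mem[0x04..0x0a] <- [b5 64 fb 45 92 cc 3d]
D4: mem[0x0a..0x0c] <- [92 cc 3d]
D5: mem[0x08..0x0e] <- [2e 3d 48 b0 dc d7 4c]
query mem[0x19]=0x48, mem[0x0b]=0xb0, mem[0x1f]=0x57, mem[0x05]=0x64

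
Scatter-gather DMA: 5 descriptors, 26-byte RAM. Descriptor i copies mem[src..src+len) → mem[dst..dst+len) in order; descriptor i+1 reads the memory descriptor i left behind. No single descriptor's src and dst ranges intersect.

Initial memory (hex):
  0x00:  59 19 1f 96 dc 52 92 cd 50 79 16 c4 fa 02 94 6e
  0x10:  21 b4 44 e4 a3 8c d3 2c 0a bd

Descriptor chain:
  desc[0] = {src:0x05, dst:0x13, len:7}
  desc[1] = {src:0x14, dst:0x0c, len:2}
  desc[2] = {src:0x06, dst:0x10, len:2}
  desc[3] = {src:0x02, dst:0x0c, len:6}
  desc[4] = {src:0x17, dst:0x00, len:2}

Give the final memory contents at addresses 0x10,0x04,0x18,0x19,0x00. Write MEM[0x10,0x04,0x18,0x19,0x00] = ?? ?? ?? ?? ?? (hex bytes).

#0 dst[0x13+7] := {0x52,0x92,0xcd,0x50,0x79,0x16,0xc4}
#1 dst[0x0c+2] := {0x92,0xcd}
#2 dst[0x10+2] := {0x92,0xcd}
#3 dst[0x0c+6] := {0x1f,0x96,0xdc,0x52,0x92,0xcd}
#4 dst[0x00+2] := {0x79,0x16}
query mem[0x10]=0x92, mem[0x04]=0xdc, mem[0x18]=0x16, mem[0x19]=0xc4, mem[0x00]=0x79

MEM[0x10,0x04,0x18,0x19,0x00] = 92 dc 16 c4 79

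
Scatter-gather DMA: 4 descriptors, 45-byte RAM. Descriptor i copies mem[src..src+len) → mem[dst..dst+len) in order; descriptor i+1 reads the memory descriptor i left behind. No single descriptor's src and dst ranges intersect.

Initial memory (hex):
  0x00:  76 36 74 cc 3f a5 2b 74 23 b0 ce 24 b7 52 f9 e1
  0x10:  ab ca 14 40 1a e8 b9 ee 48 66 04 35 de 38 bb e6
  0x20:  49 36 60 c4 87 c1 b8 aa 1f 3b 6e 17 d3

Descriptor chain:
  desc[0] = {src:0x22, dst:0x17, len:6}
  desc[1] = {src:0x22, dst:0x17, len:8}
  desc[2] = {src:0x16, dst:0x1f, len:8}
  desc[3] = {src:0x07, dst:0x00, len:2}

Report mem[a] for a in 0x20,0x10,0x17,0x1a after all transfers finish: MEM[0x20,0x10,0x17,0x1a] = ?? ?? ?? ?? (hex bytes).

[0] 0x22->0x17 len=6 : 60 c4 87 c1 b8 aa
[1] 0x22->0x17 len=8 : 60 c4 87 c1 b8 aa 1f 3b
[2] 0x16->0x1f len=8 : b9 60 c4 87 c1 b8 aa 1f
[3] 0x07->0x00 len=2 : 74 23
query mem[0x20]=0x60, mem[0x10]=0xab, mem[0x17]=0x60, mem[0x1a]=0xc1

MEM[0x20,0x10,0x17,0x1a] = 60 ab 60 c1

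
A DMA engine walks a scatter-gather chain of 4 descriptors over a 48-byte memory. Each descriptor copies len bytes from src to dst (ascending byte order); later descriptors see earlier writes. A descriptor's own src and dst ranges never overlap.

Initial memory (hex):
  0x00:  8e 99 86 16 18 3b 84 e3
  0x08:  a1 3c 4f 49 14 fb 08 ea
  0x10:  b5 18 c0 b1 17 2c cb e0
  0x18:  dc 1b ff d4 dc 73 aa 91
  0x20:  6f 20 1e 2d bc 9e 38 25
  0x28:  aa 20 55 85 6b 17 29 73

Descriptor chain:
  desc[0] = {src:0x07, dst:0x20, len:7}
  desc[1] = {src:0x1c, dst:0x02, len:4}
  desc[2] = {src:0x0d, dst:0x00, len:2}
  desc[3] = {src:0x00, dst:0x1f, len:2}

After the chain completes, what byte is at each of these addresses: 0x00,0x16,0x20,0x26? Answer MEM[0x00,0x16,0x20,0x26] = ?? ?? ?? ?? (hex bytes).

MEM[0x00,0x16,0x20,0x26] = fb cb 08 fb

D0: mem[0x20..0x26] <- [e3 a1 3c 4f 49 14 fb]
D1: mem[0x02..0x05] <- [dc 73 aa 91]
D2: mem[0x00..0x01] <- [fb 08]
D3: mem[0x1f..0x20] <- [fb 08]
query mem[0x00]=0xfb, mem[0x16]=0xcb, mem[0x20]=0x08, mem[0x26]=0xfb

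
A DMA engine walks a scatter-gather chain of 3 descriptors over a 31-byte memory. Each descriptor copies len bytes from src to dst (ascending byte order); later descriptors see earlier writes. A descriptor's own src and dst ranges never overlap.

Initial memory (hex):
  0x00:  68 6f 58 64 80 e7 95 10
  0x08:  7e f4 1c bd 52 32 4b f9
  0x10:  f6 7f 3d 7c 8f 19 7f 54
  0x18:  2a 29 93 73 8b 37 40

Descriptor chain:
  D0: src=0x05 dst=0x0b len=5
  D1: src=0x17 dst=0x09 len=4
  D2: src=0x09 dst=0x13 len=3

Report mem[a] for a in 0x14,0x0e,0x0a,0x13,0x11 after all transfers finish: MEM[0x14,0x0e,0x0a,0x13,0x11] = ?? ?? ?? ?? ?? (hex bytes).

MEM[0x14,0x0e,0x0a,0x13,0x11] = 2a 7e 2a 54 7f

#0 dst[0x0b+5] := {0xe7,0x95,0x10,0x7e,0xf4}
#1 dst[0x09+4] := {0x54,0x2a,0x29,0x93}
#2 dst[0x13+3] := {0x54,0x2a,0x29}
query mem[0x14]=0x2a, mem[0x0e]=0x7e, mem[0x0a]=0x2a, mem[0x13]=0x54, mem[0x11]=0x7f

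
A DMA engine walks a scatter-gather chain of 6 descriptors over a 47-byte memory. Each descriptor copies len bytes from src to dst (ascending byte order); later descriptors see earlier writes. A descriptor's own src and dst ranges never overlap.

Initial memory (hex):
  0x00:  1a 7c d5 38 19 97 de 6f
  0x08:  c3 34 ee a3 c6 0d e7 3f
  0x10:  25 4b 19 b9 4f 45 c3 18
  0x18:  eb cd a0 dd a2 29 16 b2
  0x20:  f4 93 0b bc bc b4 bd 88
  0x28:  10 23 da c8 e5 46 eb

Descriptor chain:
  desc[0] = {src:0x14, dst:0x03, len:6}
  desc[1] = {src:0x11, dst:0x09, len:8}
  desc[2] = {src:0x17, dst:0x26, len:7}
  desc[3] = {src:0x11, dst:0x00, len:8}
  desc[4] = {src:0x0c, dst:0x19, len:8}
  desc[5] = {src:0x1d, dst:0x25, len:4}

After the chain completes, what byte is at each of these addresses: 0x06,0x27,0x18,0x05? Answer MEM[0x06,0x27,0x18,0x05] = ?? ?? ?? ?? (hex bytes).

#0 dst[0x03+6] := {0x4f,0x45,0xc3,0x18,0xeb,0xcd}
#1 dst[0x09+8] := {0x4b,0x19,0xb9,0x4f,0x45,0xc3,0x18,0xeb}
#2 dst[0x26+7] := {0x18,0xeb,0xcd,0xa0,0xdd,0xa2,0x29}
#3 dst[0x00+8] := {0x4b,0x19,0xb9,0x4f,0x45,0xc3,0x18,0xeb}
#4 dst[0x19+8] := {0x4f,0x45,0xc3,0x18,0xeb,0x4b,0x19,0xb9}
#5 dst[0x25+4] := {0xeb,0x4b,0x19,0xb9}
query mem[0x06]=0x18, mem[0x27]=0x19, mem[0x18]=0xeb, mem[0x05]=0xc3

MEM[0x06,0x27,0x18,0x05] = 18 19 eb c3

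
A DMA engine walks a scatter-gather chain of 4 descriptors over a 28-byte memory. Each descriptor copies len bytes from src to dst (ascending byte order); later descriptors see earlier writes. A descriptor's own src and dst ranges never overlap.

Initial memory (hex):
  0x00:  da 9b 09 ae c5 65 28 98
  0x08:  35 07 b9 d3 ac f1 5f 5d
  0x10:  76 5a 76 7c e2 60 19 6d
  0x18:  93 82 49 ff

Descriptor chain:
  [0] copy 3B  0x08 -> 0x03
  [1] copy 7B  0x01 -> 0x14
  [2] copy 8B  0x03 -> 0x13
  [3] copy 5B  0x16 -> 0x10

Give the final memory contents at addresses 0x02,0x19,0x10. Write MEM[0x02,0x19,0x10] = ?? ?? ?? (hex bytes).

  after D0: wrote 3B at 0x03 = 3507b9
  after D1: wrote 7B at 0x14 = 9b093507b92898
  after D2: wrote 8B at 0x13 = 3507b928983507b9
  after D3: wrote 5B at 0x10 = 28983507b9
query mem[0x02]=0x09, mem[0x19]=0x07, mem[0x10]=0x28

MEM[0x02,0x19,0x10] = 09 07 28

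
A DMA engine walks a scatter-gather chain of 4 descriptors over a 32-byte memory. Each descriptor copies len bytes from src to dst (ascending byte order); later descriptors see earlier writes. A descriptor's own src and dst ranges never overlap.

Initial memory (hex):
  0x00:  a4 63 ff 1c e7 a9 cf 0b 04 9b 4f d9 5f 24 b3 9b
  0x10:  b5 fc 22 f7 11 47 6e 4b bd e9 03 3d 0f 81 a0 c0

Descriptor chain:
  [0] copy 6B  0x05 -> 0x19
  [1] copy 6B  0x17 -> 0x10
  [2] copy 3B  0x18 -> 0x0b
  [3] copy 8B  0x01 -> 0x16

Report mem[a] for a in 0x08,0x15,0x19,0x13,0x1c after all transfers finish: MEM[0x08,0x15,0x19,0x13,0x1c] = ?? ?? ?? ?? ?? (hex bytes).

#0 dst[0x19+6] := {0xa9,0xcf,0x0b,0x04,0x9b,0x4f}
#1 dst[0x10+6] := {0x4b,0xbd,0xa9,0xcf,0x0b,0x04}
#2 dst[0x0b+3] := {0xbd,0xa9,0xcf}
#3 dst[0x16+8] := {0x63,0xff,0x1c,0xe7,0xa9,0xcf,0x0b,0x04}
query mem[0x08]=0x04, mem[0x15]=0x04, mem[0x19]=0xe7, mem[0x13]=0xcf, mem[0x1c]=0x0b

MEM[0x08,0x15,0x19,0x13,0x1c] = 04 04 e7 cf 0b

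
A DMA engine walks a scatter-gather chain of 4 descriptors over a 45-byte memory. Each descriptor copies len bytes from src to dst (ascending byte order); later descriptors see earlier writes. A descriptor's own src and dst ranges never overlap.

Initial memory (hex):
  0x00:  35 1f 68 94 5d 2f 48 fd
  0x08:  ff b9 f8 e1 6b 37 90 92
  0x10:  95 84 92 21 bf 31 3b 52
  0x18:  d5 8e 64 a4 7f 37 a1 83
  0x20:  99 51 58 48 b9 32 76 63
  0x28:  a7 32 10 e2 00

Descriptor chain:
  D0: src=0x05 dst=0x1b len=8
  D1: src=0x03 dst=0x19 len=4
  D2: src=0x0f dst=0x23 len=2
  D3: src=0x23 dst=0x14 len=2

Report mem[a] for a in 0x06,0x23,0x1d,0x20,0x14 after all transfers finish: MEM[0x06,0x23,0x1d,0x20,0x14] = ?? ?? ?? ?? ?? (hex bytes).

  after D0: wrote 8B at 0x1b = 2f48fdffb9f8e16b
  after D1: wrote 4B at 0x19 = 945d2f48
  after D2: wrote 2B at 0x23 = 9295
  after D3: wrote 2B at 0x14 = 9295
query mem[0x06]=0x48, mem[0x23]=0x92, mem[0x1d]=0xfd, mem[0x20]=0xf8, mem[0x14]=0x92

MEM[0x06,0x23,0x1d,0x20,0x14] = 48 92 fd f8 92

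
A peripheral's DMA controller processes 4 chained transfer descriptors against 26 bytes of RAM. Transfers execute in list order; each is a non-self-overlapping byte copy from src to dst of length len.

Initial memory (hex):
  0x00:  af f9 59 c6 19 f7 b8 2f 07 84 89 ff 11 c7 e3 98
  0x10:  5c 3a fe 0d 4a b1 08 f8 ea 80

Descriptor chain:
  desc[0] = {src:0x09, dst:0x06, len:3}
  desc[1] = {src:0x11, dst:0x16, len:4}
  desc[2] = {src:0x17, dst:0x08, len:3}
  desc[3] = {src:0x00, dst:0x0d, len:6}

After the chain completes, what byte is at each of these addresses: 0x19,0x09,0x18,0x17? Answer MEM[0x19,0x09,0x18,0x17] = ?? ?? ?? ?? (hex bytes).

MEM[0x19,0x09,0x18,0x17] = 4a 0d 0d fe

D0: mem[0x06..0x08] <- [84 89 ff]
D1: mem[0x16..0x19] <- [3a fe 0d 4a]
D2: mem[0x08..0x0a] <- [fe 0d 4a]
D3: mem[0x0d..0x12] <- [af f9 59 c6 19 f7]
query mem[0x19]=0x4a, mem[0x09]=0x0d, mem[0x18]=0x0d, mem[0x17]=0xfe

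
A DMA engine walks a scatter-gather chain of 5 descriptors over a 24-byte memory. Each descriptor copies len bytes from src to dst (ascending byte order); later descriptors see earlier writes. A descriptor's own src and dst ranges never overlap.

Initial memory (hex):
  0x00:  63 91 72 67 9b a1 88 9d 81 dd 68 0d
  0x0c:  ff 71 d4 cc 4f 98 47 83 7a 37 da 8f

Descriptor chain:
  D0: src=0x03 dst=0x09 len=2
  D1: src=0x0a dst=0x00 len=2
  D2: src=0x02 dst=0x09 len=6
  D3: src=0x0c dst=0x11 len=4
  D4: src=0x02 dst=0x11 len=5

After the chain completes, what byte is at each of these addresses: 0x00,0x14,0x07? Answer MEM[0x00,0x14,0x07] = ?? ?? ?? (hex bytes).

MEM[0x00,0x14,0x07] = 9b a1 9d

  after D0: wrote 2B at 0x09 = 679b
  after D1: wrote 2B at 0x00 = 9b0d
  after D2: wrote 6B at 0x09 = 72679ba1889d
  after D3: wrote 4B at 0x11 = a1889dcc
  after D4: wrote 5B at 0x11 = 72679ba188
query mem[0x00]=0x9b, mem[0x14]=0xa1, mem[0x07]=0x9d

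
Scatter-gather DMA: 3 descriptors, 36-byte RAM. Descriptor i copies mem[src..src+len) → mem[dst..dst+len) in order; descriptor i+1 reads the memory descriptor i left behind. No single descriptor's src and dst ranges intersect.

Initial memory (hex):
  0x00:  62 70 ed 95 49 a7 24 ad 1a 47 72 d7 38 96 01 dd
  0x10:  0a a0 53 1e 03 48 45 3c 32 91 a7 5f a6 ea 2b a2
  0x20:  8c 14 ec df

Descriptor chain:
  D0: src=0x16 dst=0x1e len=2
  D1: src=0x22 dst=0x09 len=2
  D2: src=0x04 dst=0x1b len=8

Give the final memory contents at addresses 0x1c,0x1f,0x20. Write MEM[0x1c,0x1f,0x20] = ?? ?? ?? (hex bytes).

MEM[0x1c,0x1f,0x20] = a7 1a ec

#0 dst[0x1e+2] := {0x45,0x3c}
#1 dst[0x09+2] := {0xec,0xdf}
#2 dst[0x1b+8] := {0x49,0xa7,0x24,0xad,0x1a,0xec,0xdf,0xd7}
query mem[0x1c]=0xa7, mem[0x1f]=0x1a, mem[0x20]=0xec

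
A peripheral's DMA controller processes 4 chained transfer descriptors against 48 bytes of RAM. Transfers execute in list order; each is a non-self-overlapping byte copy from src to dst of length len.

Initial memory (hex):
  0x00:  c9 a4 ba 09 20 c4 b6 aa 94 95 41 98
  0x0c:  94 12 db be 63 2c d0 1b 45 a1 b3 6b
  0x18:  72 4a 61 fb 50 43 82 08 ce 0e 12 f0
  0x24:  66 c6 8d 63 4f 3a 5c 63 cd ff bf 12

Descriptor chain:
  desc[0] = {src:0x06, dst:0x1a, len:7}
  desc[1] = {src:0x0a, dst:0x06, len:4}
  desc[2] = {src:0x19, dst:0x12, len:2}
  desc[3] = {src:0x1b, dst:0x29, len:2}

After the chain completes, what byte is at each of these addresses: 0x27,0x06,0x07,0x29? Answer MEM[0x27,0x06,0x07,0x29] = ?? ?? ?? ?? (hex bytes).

MEM[0x27,0x06,0x07,0x29] = 63 41 98 aa

  after D0: wrote 7B at 0x1a = b6aa9495419894
  after D1: wrote 4B at 0x06 = 41989412
  after D2: wrote 2B at 0x12 = 4ab6
  after D3: wrote 2B at 0x29 = aa94
query mem[0x27]=0x63, mem[0x06]=0x41, mem[0x07]=0x98, mem[0x29]=0xaa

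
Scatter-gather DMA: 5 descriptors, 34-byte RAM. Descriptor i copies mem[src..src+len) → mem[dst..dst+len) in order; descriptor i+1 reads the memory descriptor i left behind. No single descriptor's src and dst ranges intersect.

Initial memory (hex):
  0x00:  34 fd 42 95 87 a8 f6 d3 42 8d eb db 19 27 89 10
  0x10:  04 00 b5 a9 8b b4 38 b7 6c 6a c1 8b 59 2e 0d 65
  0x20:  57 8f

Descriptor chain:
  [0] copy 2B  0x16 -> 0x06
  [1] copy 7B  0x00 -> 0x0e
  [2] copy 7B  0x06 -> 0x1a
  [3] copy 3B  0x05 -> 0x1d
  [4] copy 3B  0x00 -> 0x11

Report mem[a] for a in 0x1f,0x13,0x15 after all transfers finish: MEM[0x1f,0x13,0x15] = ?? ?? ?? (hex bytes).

#0 dst[0x06+2] := {0x38,0xb7}
#1 dst[0x0e+7] := {0x34,0xfd,0x42,0x95,0x87,0xa8,0x38}
#2 dst[0x1a+7] := {0x38,0xb7,0x42,0x8d,0xeb,0xdb,0x19}
#3 dst[0x1d+3] := {0xa8,0x38,0xb7}
#4 dst[0x11+3] := {0x34,0xfd,0x42}
query mem[0x1f]=0xb7, mem[0x13]=0x42, mem[0x15]=0xb4

MEM[0x1f,0x13,0x15] = b7 42 b4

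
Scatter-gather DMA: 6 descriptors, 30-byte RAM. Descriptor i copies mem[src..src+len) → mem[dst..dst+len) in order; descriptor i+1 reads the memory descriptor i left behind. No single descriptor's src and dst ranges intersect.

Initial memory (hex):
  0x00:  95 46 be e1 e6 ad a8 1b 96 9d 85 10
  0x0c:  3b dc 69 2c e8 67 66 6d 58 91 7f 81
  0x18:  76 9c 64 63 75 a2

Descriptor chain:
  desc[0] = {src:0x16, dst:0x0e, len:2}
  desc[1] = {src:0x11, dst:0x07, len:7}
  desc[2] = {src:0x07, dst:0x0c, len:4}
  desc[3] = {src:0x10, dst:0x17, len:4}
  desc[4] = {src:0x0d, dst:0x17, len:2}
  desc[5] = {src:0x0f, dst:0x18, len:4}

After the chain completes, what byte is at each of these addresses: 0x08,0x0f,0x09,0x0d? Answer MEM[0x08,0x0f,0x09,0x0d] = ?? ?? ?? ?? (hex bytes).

[0] 0x16->0x0e len=2 : 7f 81
[1] 0x11->0x07 len=7 : 67 66 6d 58 91 7f 81
[2] 0x07->0x0c len=4 : 67 66 6d 58
[3] 0x10->0x17 len=4 : e8 67 66 6d
[4] 0x0d->0x17 len=2 : 66 6d
[5] 0x0f->0x18 len=4 : 58 e8 67 66
query mem[0x08]=0x66, mem[0x0f]=0x58, mem[0x09]=0x6d, mem[0x0d]=0x66

MEM[0x08,0x0f,0x09,0x0d] = 66 58 6d 66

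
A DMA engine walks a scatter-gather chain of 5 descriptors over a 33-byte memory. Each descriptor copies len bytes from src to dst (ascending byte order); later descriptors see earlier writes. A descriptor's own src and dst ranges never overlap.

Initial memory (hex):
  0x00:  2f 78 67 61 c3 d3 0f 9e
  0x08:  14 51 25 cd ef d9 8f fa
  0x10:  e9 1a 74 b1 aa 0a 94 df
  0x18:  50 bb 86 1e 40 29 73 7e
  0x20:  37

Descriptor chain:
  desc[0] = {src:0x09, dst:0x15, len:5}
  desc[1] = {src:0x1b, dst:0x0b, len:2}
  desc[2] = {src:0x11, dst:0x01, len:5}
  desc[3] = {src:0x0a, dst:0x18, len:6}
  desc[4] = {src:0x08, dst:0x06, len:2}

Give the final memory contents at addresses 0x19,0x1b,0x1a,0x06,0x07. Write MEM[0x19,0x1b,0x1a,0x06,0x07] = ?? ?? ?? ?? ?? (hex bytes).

#0 dst[0x15+5] := {0x51,0x25,0xcd,0xef,0xd9}
#1 dst[0x0b+2] := {0x1e,0x40}
#2 dst[0x01+5] := {0x1a,0x74,0xb1,0xaa,0x51}
#3 dst[0x18+6] := {0x25,0x1e,0x40,0xd9,0x8f,0xfa}
#4 dst[0x06+2] := {0x14,0x51}
query mem[0x19]=0x1e, mem[0x1b]=0xd9, mem[0x1a]=0x40, mem[0x06]=0x14, mem[0x07]=0x51

MEM[0x19,0x1b,0x1a,0x06,0x07] = 1e d9 40 14 51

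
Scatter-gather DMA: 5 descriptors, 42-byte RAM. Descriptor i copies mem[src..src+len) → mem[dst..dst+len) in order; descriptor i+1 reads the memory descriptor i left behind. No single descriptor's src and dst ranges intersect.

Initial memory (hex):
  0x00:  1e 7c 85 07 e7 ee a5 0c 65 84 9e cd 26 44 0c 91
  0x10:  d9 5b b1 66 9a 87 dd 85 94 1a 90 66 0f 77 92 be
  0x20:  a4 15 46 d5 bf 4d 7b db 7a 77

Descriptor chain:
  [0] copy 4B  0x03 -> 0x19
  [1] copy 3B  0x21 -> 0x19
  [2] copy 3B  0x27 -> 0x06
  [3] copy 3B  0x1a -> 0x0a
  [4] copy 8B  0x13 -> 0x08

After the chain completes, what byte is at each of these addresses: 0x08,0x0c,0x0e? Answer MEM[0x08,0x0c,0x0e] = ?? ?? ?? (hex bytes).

MEM[0x08,0x0c,0x0e] = 66 85 15

[0] 0x03->0x19 len=4 : 07 e7 ee a5
[1] 0x21->0x19 len=3 : 15 46 d5
[2] 0x27->0x06 len=3 : db 7a 77
[3] 0x1a->0x0a len=3 : 46 d5 a5
[4] 0x13->0x08 len=8 : 66 9a 87 dd 85 94 15 46
query mem[0x08]=0x66, mem[0x0c]=0x85, mem[0x0e]=0x15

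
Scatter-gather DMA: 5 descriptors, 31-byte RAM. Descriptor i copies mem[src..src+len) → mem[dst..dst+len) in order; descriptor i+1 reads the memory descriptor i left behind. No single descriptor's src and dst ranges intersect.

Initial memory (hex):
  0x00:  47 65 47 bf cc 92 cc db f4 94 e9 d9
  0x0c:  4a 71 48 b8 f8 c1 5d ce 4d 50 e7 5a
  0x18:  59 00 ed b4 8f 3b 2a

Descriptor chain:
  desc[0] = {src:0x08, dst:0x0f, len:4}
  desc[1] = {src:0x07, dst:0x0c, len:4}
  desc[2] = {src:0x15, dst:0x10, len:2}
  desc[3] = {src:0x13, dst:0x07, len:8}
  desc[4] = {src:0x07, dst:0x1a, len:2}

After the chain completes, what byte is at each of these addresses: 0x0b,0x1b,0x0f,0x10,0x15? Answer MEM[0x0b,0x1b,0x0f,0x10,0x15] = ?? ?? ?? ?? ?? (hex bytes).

MEM[0x0b,0x1b,0x0f,0x10,0x15] = 5a 4d e9 50 50

  after D0: wrote 4B at 0x0f = f494e9d9
  after D1: wrote 4B at 0x0c = dbf494e9
  after D2: wrote 2B at 0x10 = 50e7
  after D3: wrote 8B at 0x07 = ce4d50e75a5900ed
  after D4: wrote 2B at 0x1a = ce4d
query mem[0x0b]=0x5a, mem[0x1b]=0x4d, mem[0x0f]=0xe9, mem[0x10]=0x50, mem[0x15]=0x50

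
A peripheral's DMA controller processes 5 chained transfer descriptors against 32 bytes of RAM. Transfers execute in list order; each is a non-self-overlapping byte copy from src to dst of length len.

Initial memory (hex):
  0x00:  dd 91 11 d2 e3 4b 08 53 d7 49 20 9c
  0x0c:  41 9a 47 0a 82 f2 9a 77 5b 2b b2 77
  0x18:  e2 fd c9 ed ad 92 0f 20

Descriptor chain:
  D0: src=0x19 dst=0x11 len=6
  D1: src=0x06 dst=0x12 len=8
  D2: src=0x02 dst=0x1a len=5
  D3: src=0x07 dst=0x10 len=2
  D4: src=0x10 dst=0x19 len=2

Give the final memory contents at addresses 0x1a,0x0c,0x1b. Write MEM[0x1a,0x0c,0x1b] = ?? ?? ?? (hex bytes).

D0: mem[0x11..0x16] <- [fd c9 ed ad 92 0f]
D1: mem[0x12..0x19] <- [08 53 d7 49 20 9c 41 9a]
D2: mem[0x1a..0x1e] <- [11 d2 e3 4b 08]
D3: mem[0x10..0x11] <- [53 d7]
D4: mem[0x19..0x1a] <- [53 d7]
query mem[0x1a]=0xd7, mem[0x0c]=0x41, mem[0x1b]=0xd2

MEM[0x1a,0x0c,0x1b] = d7 41 d2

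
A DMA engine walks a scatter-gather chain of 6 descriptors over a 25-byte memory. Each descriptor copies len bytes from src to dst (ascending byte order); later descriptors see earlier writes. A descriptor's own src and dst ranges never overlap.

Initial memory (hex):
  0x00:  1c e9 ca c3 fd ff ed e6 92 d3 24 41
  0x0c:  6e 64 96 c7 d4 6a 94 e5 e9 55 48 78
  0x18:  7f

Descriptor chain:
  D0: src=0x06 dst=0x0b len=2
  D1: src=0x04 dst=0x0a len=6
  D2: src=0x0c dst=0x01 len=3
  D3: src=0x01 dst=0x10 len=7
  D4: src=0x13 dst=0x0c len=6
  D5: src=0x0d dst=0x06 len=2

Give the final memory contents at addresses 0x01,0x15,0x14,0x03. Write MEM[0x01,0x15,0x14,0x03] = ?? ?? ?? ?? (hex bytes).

#0 dst[0x0b+2] := {0xed,0xe6}
#1 dst[0x0a+6] := {0xfd,0xff,0xed,0xe6,0x92,0xd3}
#2 dst[0x01+3] := {0xed,0xe6,0x92}
#3 dst[0x10+7] := {0xed,0xe6,0x92,0xfd,0xff,0xed,0xe6}
#4 dst[0x0c+6] := {0xfd,0xff,0xed,0xe6,0x78,0x7f}
#5 dst[0x06+2] := {0xff,0xed}
query mem[0x01]=0xed, mem[0x15]=0xed, mem[0x14]=0xff, mem[0x03]=0x92

MEM[0x01,0x15,0x14,0x03] = ed ed ff 92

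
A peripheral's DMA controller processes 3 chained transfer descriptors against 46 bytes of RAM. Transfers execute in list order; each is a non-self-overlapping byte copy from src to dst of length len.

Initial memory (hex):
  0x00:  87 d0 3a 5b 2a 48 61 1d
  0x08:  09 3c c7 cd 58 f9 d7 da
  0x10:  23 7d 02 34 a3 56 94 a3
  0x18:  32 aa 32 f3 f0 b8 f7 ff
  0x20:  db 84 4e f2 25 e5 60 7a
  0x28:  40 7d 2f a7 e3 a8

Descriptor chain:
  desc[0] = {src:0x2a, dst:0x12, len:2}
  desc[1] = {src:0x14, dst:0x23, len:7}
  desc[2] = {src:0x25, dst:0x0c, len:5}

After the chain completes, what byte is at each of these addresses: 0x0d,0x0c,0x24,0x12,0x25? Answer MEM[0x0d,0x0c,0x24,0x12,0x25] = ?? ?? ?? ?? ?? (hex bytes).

MEM[0x0d,0x0c,0x24,0x12,0x25] = a3 94 56 2f 94

  after D0: wrote 2B at 0x12 = 2fa7
  after D1: wrote 7B at 0x23 = a35694a332aa32
  after D2: wrote 5B at 0x0c = 94a332aa32
query mem[0x0d]=0xa3, mem[0x0c]=0x94, mem[0x24]=0x56, mem[0x12]=0x2f, mem[0x25]=0x94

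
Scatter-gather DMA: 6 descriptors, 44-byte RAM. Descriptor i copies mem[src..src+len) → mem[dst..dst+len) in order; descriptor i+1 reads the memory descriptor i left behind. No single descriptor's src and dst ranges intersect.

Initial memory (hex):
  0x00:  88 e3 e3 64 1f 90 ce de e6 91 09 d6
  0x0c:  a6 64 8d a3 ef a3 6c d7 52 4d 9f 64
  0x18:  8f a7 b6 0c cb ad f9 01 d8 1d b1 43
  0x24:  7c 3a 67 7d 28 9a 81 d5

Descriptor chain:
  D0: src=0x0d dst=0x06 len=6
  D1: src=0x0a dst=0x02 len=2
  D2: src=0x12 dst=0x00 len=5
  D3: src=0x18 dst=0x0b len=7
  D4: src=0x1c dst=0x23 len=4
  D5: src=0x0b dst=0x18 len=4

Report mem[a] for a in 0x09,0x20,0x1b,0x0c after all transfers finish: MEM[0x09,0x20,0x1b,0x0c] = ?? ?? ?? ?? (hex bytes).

MEM[0x09,0x20,0x1b,0x0c] = ef d8 0c a7

  after D0: wrote 6B at 0x06 = 648da3efa36c
  after D1: wrote 2B at 0x02 = a36c
  after D2: wrote 5B at 0x00 = 6cd7524d9f
  after D3: wrote 7B at 0x0b = 8fa7b60ccbadf9
  after D4: wrote 4B at 0x23 = cbadf901
  after D5: wrote 4B at 0x18 = 8fa7b60c
query mem[0x09]=0xef, mem[0x20]=0xd8, mem[0x1b]=0x0c, mem[0x0c]=0xa7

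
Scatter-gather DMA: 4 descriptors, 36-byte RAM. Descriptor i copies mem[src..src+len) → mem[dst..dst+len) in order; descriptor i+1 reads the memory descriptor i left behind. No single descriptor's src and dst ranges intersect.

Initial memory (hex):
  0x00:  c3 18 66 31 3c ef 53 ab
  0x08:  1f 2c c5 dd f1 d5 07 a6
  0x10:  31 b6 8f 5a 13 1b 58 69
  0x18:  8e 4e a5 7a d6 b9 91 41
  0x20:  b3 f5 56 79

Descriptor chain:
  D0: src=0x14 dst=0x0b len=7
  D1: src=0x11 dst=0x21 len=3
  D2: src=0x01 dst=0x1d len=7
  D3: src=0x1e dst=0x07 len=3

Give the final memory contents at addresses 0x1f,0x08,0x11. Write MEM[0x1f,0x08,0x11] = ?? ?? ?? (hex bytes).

  after D0: wrote 7B at 0x0b = 131b58698e4ea5
  after D1: wrote 3B at 0x21 = a58f5a
  after D2: wrote 7B at 0x1d = 1866313cef53ab
  after D3: wrote 3B at 0x07 = 66313c
query mem[0x1f]=0x31, mem[0x08]=0x31, mem[0x11]=0xa5

MEM[0x1f,0x08,0x11] = 31 31 a5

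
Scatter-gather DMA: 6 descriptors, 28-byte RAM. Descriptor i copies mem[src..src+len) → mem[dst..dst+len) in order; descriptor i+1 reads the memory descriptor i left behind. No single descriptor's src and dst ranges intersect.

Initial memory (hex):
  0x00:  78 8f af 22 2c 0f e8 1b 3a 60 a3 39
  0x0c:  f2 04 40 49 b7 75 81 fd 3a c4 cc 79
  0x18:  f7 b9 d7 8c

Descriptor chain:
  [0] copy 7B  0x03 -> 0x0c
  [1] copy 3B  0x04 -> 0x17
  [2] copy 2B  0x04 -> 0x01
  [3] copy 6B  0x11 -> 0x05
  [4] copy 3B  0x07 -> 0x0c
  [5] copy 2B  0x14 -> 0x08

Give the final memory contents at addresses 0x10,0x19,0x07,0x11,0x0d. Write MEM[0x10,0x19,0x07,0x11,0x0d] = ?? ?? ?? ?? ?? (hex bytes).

MEM[0x10,0x19,0x07,0x11,0x0d] = 1b e8 fd 3a 3a

#0 dst[0x0c+7] := {0x22,0x2c,0x0f,0xe8,0x1b,0x3a,0x60}
#1 dst[0x17+3] := {0x2c,0x0f,0xe8}
#2 dst[0x01+2] := {0x2c,0x0f}
#3 dst[0x05+6] := {0x3a,0x60,0xfd,0x3a,0xc4,0xcc}
#4 dst[0x0c+3] := {0xfd,0x3a,0xc4}
#5 dst[0x08+2] := {0x3a,0xc4}
query mem[0x10]=0x1b, mem[0x19]=0xe8, mem[0x07]=0xfd, mem[0x11]=0x3a, mem[0x0d]=0x3a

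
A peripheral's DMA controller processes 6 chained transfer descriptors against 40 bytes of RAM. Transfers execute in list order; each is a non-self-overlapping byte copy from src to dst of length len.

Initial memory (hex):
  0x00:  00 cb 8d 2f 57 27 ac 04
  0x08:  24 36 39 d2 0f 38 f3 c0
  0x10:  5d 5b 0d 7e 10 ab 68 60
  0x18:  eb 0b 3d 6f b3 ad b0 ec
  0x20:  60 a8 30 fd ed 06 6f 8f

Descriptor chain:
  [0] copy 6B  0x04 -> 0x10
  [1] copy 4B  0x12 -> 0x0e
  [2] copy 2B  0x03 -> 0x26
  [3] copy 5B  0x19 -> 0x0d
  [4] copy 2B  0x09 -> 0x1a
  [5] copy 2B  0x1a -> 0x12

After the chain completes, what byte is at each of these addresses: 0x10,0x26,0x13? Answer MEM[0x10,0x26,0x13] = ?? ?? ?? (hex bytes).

  after D0: wrote 6B at 0x10 = 5727ac042436
  after D1: wrote 4B at 0x0e = ac042436
  after D2: wrote 2B at 0x26 = 2f57
  after D3: wrote 5B at 0x0d = 0b3d6fb3ad
  after D4: wrote 2B at 0x1a = 3639
  after D5: wrote 2B at 0x12 = 3639
query mem[0x10]=0xb3, mem[0x26]=0x2f, mem[0x13]=0x39

MEM[0x10,0x26,0x13] = b3 2f 39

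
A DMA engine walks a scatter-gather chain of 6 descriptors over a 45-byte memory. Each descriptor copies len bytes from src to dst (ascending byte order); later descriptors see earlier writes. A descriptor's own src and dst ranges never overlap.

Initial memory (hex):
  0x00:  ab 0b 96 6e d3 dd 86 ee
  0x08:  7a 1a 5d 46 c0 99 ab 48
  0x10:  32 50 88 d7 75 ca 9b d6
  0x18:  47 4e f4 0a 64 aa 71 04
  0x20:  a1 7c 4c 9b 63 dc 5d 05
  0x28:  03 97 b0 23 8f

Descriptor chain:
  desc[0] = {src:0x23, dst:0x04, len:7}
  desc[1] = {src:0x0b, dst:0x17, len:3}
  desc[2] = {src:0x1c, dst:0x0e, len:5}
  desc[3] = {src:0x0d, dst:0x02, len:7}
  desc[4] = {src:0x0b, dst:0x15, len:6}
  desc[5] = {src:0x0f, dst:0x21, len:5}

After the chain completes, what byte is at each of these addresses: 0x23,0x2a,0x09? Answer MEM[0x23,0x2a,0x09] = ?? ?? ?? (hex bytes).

  after D0: wrote 7B at 0x04 = 9b63dc5d050397
  after D1: wrote 3B at 0x17 = 46c099
  after D2: wrote 5B at 0x0e = 64aa7104a1
  after D3: wrote 7B at 0x02 = 9964aa7104a1d7
  after D4: wrote 6B at 0x15 = 46c09964aa71
  after D5: wrote 5B at 0x21 = aa7104a1d7
query mem[0x23]=0x04, mem[0x2a]=0xb0, mem[0x09]=0x03

MEM[0x23,0x2a,0x09] = 04 b0 03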